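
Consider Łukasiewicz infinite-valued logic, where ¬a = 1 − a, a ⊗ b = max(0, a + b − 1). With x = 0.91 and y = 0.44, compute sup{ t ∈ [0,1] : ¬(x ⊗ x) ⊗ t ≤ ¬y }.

x ⊗ x = max(0, 0.91 + 0.91 − 1) = max(0, 0.82) = 0.82
¬(x ⊗ x) = 1 − 0.82 = 0.18
So the left factor is ¬(x ⊗ x) = 0.18.
¬y = 1 − 0.44 = 0.56
So the right-hand bound is ¬y = 0.56.
The residuum of the Łukasiewicz t-norm gives the supremum: min(1, 1 − 0.18 + 0.56).
1 − 0.18 + 0.56 = 1.38, so t = min(1, 1.38) = 1.00.
Check: 0.18 ⊗ 1.00 = max(0, 0.18) = 0.18 ≤ 0.56.

1.00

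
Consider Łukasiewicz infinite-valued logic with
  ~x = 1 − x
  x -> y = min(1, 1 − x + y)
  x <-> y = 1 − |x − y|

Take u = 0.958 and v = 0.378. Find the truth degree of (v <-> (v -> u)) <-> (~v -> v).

0.622

v -> u = min(1, 1 − 0.378 + 0.958) = min(1, 1.580) = 1.000
v <-> (v -> u) = 1 − |0.378 − 1.000| = 1 − 0.622 = 0.378
~v = 1 − 0.378 = 0.622
~v -> v = min(1, 1 − 0.622 + 0.378) = min(1, 0.756) = 0.756
(v <-> (v -> u)) <-> (~v -> v) = 1 − |0.378 − 0.756| = 1 − 0.378 = 0.622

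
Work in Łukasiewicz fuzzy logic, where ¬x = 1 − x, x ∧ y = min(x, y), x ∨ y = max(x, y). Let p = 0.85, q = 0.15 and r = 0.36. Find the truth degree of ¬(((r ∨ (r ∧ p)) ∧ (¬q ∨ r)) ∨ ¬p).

0.64

r ∧ p = min(0.36, 0.85) = 0.36
r ∨ (r ∧ p) = max(0.36, 0.36) = 0.36
¬q = 1 − 0.15 = 0.85
¬q ∨ r = max(0.85, 0.36) = 0.85
(r ∨ (r ∧ p)) ∧ (¬q ∨ r) = min(0.36, 0.85) = 0.36
¬p = 1 − 0.85 = 0.15
((r ∨ (r ∧ p)) ∧ (¬q ∨ r)) ∨ ¬p = max(0.36, 0.15) = 0.36
¬(((r ∨ (r ∧ p)) ∧ (¬q ∨ r)) ∨ ¬p) = 1 − 0.36 = 0.64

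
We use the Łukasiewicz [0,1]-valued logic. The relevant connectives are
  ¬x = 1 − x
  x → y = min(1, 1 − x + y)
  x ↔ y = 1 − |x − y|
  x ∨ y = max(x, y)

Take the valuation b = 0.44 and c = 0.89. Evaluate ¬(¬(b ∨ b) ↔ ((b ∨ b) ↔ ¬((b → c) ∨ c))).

b ∨ b = max(0.44, 0.44) = 0.44
¬(b ∨ b) = 1 − 0.44 = 0.56
b → c = min(1, 1 − 0.44 + 0.89) = min(1, 1.45) = 1.00
(b → c) ∨ c = max(1.00, 0.89) = 1.00
¬((b → c) ∨ c) = 1 − 1.00 = 0.00
(b ∨ b) ↔ ¬((b → c) ∨ c) = 1 − |0.44 − 0.00| = 1 − 0.44 = 0.56
¬(b ∨ b) ↔ ((b ∨ b) ↔ ¬((b → c) ∨ c)) = 1 − |0.56 − 0.56| = 1 − 0.00 = 1.00
¬(¬(b ∨ b) ↔ ((b ∨ b) ↔ ¬((b → c) ∨ c))) = 1 − 1.00 = 0.00

0.00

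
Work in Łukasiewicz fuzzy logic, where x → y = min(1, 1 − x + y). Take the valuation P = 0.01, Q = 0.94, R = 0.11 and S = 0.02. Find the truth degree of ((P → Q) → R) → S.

P → Q = min(1, 1 − 0.01 + 0.94) = min(1, 1.93) = 1.00
(P → Q) → R = min(1, 1 − 1.00 + 0.11) = min(1, 0.11) = 0.11
((P → Q) → R) → S = min(1, 1 − 0.11 + 0.02) = min(1, 0.91) = 0.91

0.91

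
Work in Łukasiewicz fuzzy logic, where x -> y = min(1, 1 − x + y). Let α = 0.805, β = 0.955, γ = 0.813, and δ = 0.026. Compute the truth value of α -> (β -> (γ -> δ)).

0.453

γ -> δ = min(1, 1 − 0.813 + 0.026) = min(1, 0.213) = 0.213
β -> (γ -> δ) = min(1, 1 − 0.955 + 0.213) = min(1, 0.258) = 0.258
α -> (β -> (γ -> δ)) = min(1, 1 − 0.805 + 0.258) = min(1, 0.453) = 0.453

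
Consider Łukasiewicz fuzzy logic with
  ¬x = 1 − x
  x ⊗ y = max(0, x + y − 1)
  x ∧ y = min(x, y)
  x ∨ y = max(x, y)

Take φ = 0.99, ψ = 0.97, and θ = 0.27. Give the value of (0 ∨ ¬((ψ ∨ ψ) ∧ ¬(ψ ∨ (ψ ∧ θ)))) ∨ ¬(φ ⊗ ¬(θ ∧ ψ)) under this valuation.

0.97

ψ ∨ ψ = max(0.97, 0.97) = 0.97
ψ ∧ θ = min(0.97, 0.27) = 0.27
ψ ∨ (ψ ∧ θ) = max(0.97, 0.27) = 0.97
¬(ψ ∨ (ψ ∧ θ)) = 1 − 0.97 = 0.03
(ψ ∨ ψ) ∧ ¬(ψ ∨ (ψ ∧ θ)) = min(0.97, 0.03) = 0.03
¬((ψ ∨ ψ) ∧ ¬(ψ ∨ (ψ ∧ θ))) = 1 − 0.03 = 0.97
0 ∨ ¬((ψ ∨ ψ) ∧ ¬(ψ ∨ (ψ ∧ θ))) = max(0.00, 0.97) = 0.97
θ ∧ ψ = min(0.27, 0.97) = 0.27
¬(θ ∧ ψ) = 1 − 0.27 = 0.73
φ ⊗ ¬(θ ∧ ψ) = max(0, 0.99 + 0.73 − 1) = max(0, 0.72) = 0.72
¬(φ ⊗ ¬(θ ∧ ψ)) = 1 − 0.72 = 0.28
(0 ∨ ¬((ψ ∨ ψ) ∧ ¬(ψ ∨ (ψ ∧ θ)))) ∨ ¬(φ ⊗ ¬(θ ∧ ψ)) = max(0.97, 0.28) = 0.97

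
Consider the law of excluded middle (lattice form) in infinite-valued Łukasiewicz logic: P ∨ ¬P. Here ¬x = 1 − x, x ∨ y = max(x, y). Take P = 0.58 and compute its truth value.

¬P = 1 − 0.58 = 0.42
P ∨ ¬P = max(0.58, 0.42) = 0.58
(The value 0.58 < 1 shows this instance is not satisfied; not a Ł∞-tautology — its value is max(a, 1−a).)

0.58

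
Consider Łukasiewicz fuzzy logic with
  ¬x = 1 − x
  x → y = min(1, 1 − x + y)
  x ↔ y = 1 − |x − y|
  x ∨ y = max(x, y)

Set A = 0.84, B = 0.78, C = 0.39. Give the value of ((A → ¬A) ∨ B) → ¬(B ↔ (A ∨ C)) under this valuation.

¬A = 1 − 0.84 = 0.16
A → ¬A = min(1, 1 − 0.84 + 0.16) = min(1, 0.32) = 0.32
(A → ¬A) ∨ B = max(0.32, 0.78) = 0.78
A ∨ C = max(0.84, 0.39) = 0.84
B ↔ (A ∨ C) = 1 − |0.78 − 0.84| = 1 − 0.06 = 0.94
¬(B ↔ (A ∨ C)) = 1 − 0.94 = 0.06
((A → ¬A) ∨ B) → ¬(B ↔ (A ∨ C)) = min(1, 1 − 0.78 + 0.06) = min(1, 0.28) = 0.28

0.28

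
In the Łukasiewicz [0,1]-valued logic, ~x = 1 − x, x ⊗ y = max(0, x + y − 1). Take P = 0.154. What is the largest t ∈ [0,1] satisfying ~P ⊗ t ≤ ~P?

~P = 1 − 0.154 = 0.846
So the left factor is ~P = 0.846.
So the right-hand bound is ~P = 0.846.
The residuum of the Łukasiewicz t-norm gives the supremum: min(1, 1 − 0.846 + 0.846).
1 − 0.846 + 0.846 = 1.000, so t = min(1, 1.000) = 1.000.
Check: 0.846 ⊗ 1.000 = max(0, 0.846) = 0.846 ≤ 0.846.

1.000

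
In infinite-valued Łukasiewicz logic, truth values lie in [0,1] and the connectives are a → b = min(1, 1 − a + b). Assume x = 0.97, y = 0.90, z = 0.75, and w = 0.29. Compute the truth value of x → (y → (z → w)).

z → w = min(1, 1 − 0.75 + 0.29) = min(1, 0.54) = 0.54
y → (z → w) = min(1, 1 − 0.90 + 0.54) = min(1, 0.64) = 0.64
x → (y → (z → w)) = min(1, 1 − 0.97 + 0.64) = min(1, 0.67) = 0.67

0.67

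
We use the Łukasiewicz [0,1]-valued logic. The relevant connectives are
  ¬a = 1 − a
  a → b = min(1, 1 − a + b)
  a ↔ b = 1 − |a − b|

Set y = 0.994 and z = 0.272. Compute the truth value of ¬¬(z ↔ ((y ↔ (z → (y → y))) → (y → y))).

0.272

y → y = min(1, 1 − 0.994 + 0.994) = min(1, 1.000) = 1.000
z → (y → y) = min(1, 1 − 0.272 + 1.000) = min(1, 1.728) = 1.000
y ↔ (z → (y → y)) = 1 − |0.994 − 1.000| = 1 − 0.006 = 0.994
(y ↔ (z → (y → y))) → (y → y) = min(1, 1 − 0.994 + 1.000) = min(1, 1.006) = 1.000
z ↔ ((y ↔ (z → (y → y))) → (y → y)) = 1 − |0.272 − 1.000| = 1 − 0.728 = 0.272
¬(z ↔ ((y ↔ (z → (y → y))) → (y → y))) = 1 − 0.272 = 0.728
¬¬(z ↔ ((y ↔ (z → (y → y))) → (y → y))) = 1 − 0.728 = 0.272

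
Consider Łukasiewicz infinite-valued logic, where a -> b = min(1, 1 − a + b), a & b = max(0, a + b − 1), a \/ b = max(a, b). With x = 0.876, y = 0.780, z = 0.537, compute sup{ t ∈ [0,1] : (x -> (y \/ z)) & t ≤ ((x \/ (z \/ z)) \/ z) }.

y \/ z = max(0.780, 0.537) = 0.780
x -> (y \/ z) = min(1, 1 − 0.876 + 0.780) = min(1, 0.904) = 0.904
So the left factor is x -> (y \/ z) = 0.904.
z \/ z = max(0.537, 0.537) = 0.537
x \/ (z \/ z) = max(0.876, 0.537) = 0.876
(x \/ (z \/ z)) \/ z = max(0.876, 0.537) = 0.876
So the right-hand bound is (x \/ (z \/ z)) \/ z = 0.876.
The residuum of the Łukasiewicz t-norm gives the supremum: min(1, 1 − 0.904 + 0.876).
1 − 0.904 + 0.876 = 0.972, so t = min(1, 0.972) = 0.972.
Check: 0.904 & 0.972 = max(0, 0.876) = 0.876 ≤ 0.876.

0.972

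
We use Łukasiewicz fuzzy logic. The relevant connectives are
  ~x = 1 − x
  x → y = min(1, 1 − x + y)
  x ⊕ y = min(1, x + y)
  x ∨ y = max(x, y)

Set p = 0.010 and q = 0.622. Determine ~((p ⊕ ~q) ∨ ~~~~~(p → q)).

~q = 1 − 0.622 = 0.378
p ⊕ ~q = min(1, 0.010 + 0.378) = min(1, 0.388) = 0.388
p → q = min(1, 1 − 0.010 + 0.622) = min(1, 1.612) = 1.000
~(p → q) = 1 − 1.000 = 0.000
~~(p → q) = 1 − 0.000 = 1.000
~~~(p → q) = 1 − 1.000 = 0.000
~~~~(p → q) = 1 − 0.000 = 1.000
~~~~~(p → q) = 1 − 1.000 = 0.000
(p ⊕ ~q) ∨ ~~~~~(p → q) = max(0.388, 0.000) = 0.388
~((p ⊕ ~q) ∨ ~~~~~(p → q)) = 1 − 0.388 = 0.612

0.612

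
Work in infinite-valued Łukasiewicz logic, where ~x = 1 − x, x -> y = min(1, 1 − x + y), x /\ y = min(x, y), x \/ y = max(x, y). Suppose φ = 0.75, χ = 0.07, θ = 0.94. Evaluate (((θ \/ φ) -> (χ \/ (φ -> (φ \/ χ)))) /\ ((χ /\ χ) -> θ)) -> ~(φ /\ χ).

θ \/ φ = max(0.94, 0.75) = 0.94
φ \/ χ = max(0.75, 0.07) = 0.75
φ -> (φ \/ χ) = min(1, 1 − 0.75 + 0.75) = min(1, 1.00) = 1.00
χ \/ (φ -> (φ \/ χ)) = max(0.07, 1.00) = 1.00
(θ \/ φ) -> (χ \/ (φ -> (φ \/ χ))) = min(1, 1 − 0.94 + 1.00) = min(1, 1.06) = 1.00
χ /\ χ = min(0.07, 0.07) = 0.07
(χ /\ χ) -> θ = min(1, 1 − 0.07 + 0.94) = min(1, 1.87) = 1.00
((θ \/ φ) -> (χ \/ (φ -> (φ \/ χ)))) /\ ((χ /\ χ) -> θ) = min(1.00, 1.00) = 1.00
φ /\ χ = min(0.75, 0.07) = 0.07
~(φ /\ χ) = 1 − 0.07 = 0.93
(((θ \/ φ) -> (χ \/ (φ -> (φ \/ χ)))) /\ ((χ /\ χ) -> θ)) -> ~(φ /\ χ) = min(1, 1 − 1.00 + 0.93) = min(1, 0.93) = 0.93

0.93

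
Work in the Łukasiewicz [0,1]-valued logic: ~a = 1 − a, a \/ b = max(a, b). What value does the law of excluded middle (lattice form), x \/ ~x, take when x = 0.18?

~x = 1 − 0.18 = 0.82
x \/ ~x = max(0.18, 0.82) = 0.82
(The value 0.82 < 1 shows this instance is not satisfied; not a Ł∞-tautology — its value is max(a, 1−a).)

0.82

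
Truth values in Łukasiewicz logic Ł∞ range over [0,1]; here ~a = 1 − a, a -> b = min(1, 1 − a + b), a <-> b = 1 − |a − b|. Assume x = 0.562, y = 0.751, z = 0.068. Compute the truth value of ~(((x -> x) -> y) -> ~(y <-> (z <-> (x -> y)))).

x -> x = min(1, 1 − 0.562 + 0.562) = min(1, 1.000) = 1.000
(x -> x) -> y = min(1, 1 − 1.000 + 0.751) = min(1, 0.751) = 0.751
x -> y = min(1, 1 − 0.562 + 0.751) = min(1, 1.189) = 1.000
z <-> (x -> y) = 1 − |0.068 − 1.000| = 1 − 0.932 = 0.068
y <-> (z <-> (x -> y)) = 1 − |0.751 − 0.068| = 1 − 0.683 = 0.317
~(y <-> (z <-> (x -> y))) = 1 − 0.317 = 0.683
((x -> x) -> y) -> ~(y <-> (z <-> (x -> y))) = min(1, 1 − 0.751 + 0.683) = min(1, 0.932) = 0.932
~(((x -> x) -> y) -> ~(y <-> (z <-> (x -> y)))) = 1 − 0.932 = 0.068

0.068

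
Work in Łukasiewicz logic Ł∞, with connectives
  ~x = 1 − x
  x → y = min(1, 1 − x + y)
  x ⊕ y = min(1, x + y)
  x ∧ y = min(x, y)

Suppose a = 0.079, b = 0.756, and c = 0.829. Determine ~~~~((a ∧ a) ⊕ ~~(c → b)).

1.000

a ∧ a = min(0.079, 0.079) = 0.079
c → b = min(1, 1 − 0.829 + 0.756) = min(1, 0.927) = 0.927
~(c → b) = 1 − 0.927 = 0.073
~~(c → b) = 1 − 0.073 = 0.927
(a ∧ a) ⊕ ~~(c → b) = min(1, 0.079 + 0.927) = min(1, 1.006) = 1.000
~((a ∧ a) ⊕ ~~(c → b)) = 1 − 1.000 = 0.000
~~((a ∧ a) ⊕ ~~(c → b)) = 1 − 0.000 = 1.000
~~~((a ∧ a) ⊕ ~~(c → b)) = 1 − 1.000 = 0.000
~~~~((a ∧ a) ⊕ ~~(c → b)) = 1 − 0.000 = 1.000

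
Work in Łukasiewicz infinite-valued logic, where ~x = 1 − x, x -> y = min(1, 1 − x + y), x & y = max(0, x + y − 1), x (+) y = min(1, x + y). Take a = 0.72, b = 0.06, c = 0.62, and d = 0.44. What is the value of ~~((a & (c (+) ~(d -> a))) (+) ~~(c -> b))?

d -> a = min(1, 1 − 0.44 + 0.72) = min(1, 1.28) = 1.00
~(d -> a) = 1 − 1.00 = 0.00
c (+) ~(d -> a) = min(1, 0.62 + 0.00) = min(1, 0.62) = 0.62
a & (c (+) ~(d -> a)) = max(0, 0.72 + 0.62 − 1) = max(0, 0.34) = 0.34
c -> b = min(1, 1 − 0.62 + 0.06) = min(1, 0.44) = 0.44
~(c -> b) = 1 − 0.44 = 0.56
~~(c -> b) = 1 − 0.56 = 0.44
(a & (c (+) ~(d -> a))) (+) ~~(c -> b) = min(1, 0.34 + 0.44) = min(1, 0.78) = 0.78
~((a & (c (+) ~(d -> a))) (+) ~~(c -> b)) = 1 − 0.78 = 0.22
~~((a & (c (+) ~(d -> a))) (+) ~~(c -> b)) = 1 − 0.22 = 0.78

0.78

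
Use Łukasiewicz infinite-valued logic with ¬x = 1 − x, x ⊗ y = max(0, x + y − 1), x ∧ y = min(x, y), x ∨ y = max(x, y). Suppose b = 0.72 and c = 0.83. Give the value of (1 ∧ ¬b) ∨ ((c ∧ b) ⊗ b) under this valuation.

0.44

¬b = 1 − 0.72 = 0.28
1 ∧ ¬b = min(1.00, 0.28) = 0.28
c ∧ b = min(0.83, 0.72) = 0.72
(c ∧ b) ⊗ b = max(0, 0.72 + 0.72 − 1) = max(0, 0.44) = 0.44
(1 ∧ ¬b) ∨ ((c ∧ b) ⊗ b) = max(0.28, 0.44) = 0.44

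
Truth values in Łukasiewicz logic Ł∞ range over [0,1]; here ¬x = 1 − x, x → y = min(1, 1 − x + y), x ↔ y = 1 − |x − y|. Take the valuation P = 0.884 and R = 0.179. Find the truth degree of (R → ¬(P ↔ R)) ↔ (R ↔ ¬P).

P ↔ R = 1 − |0.884 − 0.179| = 1 − 0.705 = 0.295
¬(P ↔ R) = 1 − 0.295 = 0.705
R → ¬(P ↔ R) = min(1, 1 − 0.179 + 0.705) = min(1, 1.526) = 1.000
¬P = 1 − 0.884 = 0.116
R ↔ ¬P = 1 − |0.179 − 0.116| = 1 − 0.063 = 0.937
(R → ¬(P ↔ R)) ↔ (R ↔ ¬P) = 1 − |1.000 − 0.937| = 1 − 0.063 = 0.937

0.937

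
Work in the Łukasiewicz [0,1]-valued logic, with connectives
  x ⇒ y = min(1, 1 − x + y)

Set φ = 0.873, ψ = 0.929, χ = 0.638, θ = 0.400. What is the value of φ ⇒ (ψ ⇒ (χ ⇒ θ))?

χ ⇒ θ = min(1, 1 − 0.638 + 0.400) = min(1, 0.762) = 0.762
ψ ⇒ (χ ⇒ θ) = min(1, 1 − 0.929 + 0.762) = min(1, 0.833) = 0.833
φ ⇒ (ψ ⇒ (χ ⇒ θ)) = min(1, 1 − 0.873 + 0.833) = min(1, 0.960) = 0.960

0.960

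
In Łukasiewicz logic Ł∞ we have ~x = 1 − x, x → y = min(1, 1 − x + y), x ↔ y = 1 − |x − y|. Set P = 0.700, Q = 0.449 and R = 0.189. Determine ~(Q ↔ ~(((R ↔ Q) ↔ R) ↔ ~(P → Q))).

0.251

R ↔ Q = 1 − |0.189 − 0.449| = 1 − 0.260 = 0.740
(R ↔ Q) ↔ R = 1 − |0.740 − 0.189| = 1 − 0.551 = 0.449
P → Q = min(1, 1 − 0.700 + 0.449) = min(1, 0.749) = 0.749
~(P → Q) = 1 − 0.749 = 0.251
((R ↔ Q) ↔ R) ↔ ~(P → Q) = 1 − |0.449 − 0.251| = 1 − 0.198 = 0.802
~(((R ↔ Q) ↔ R) ↔ ~(P → Q)) = 1 − 0.802 = 0.198
Q ↔ ~(((R ↔ Q) ↔ R) ↔ ~(P → Q)) = 1 − |0.449 − 0.198| = 1 − 0.251 = 0.749
~(Q ↔ ~(((R ↔ Q) ↔ R) ↔ ~(P → Q))) = 1 − 0.749 = 0.251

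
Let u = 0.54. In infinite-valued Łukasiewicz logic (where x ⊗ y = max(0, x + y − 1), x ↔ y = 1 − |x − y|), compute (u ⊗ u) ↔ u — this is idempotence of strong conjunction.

0.54

u ⊗ u = max(0, 0.54 + 0.54 − 1) = max(0, 0.08) = 0.08
(u ⊗ u) ↔ u = 1 − |0.08 − 0.54| = 1 − 0.46 = 0.54
(The value 0.54 < 1 shows this instance is not satisfied; fails in Ł∞ since a ⊗ a = max(0, 2a−1) ≠ a in general.)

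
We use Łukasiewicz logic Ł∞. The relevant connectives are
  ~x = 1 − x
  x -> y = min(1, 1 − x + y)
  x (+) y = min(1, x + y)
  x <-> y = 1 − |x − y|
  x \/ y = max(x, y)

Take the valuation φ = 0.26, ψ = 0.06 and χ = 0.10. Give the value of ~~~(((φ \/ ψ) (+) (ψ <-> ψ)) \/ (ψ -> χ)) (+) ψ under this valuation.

0.06

φ \/ ψ = max(0.26, 0.06) = 0.26
ψ <-> ψ = 1 − |0.06 − 0.06| = 1 − 0.00 = 1.00
(φ \/ ψ) (+) (ψ <-> ψ) = min(1, 0.26 + 1.00) = min(1, 1.26) = 1.00
ψ -> χ = min(1, 1 − 0.06 + 0.10) = min(1, 1.04) = 1.00
((φ \/ ψ) (+) (ψ <-> ψ)) \/ (ψ -> χ) = max(1.00, 1.00) = 1.00
~(((φ \/ ψ) (+) (ψ <-> ψ)) \/ (ψ -> χ)) = 1 − 1.00 = 0.00
~~(((φ \/ ψ) (+) (ψ <-> ψ)) \/ (ψ -> χ)) = 1 − 0.00 = 1.00
~~~(((φ \/ ψ) (+) (ψ <-> ψ)) \/ (ψ -> χ)) = 1 − 1.00 = 0.00
~~~(((φ \/ ψ) (+) (ψ <-> ψ)) \/ (ψ -> χ)) (+) ψ = min(1, 0.00 + 0.06) = min(1, 0.06) = 0.06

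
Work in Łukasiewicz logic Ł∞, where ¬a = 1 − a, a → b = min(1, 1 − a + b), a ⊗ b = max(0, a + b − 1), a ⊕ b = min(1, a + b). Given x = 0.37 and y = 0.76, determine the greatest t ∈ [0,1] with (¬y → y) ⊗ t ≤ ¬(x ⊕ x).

0.26

¬y = 1 − 0.76 = 0.24
¬y → y = min(1, 1 − 0.24 + 0.76) = min(1, 1.52) = 1.00
So the left factor is ¬y → y = 1.00.
x ⊕ x = min(1, 0.37 + 0.37) = min(1, 0.74) = 0.74
¬(x ⊕ x) = 1 − 0.74 = 0.26
So the right-hand bound is ¬(x ⊕ x) = 0.26.
The residuum of the Łukasiewicz t-norm gives the supremum: min(1, 1 − 1.00 + 0.26).
1 − 1.00 + 0.26 = 0.26, so t = min(1, 0.26) = 0.26.
Check: 1.00 ⊗ 0.26 = max(0, 0.26) = 0.26 ≤ 0.26.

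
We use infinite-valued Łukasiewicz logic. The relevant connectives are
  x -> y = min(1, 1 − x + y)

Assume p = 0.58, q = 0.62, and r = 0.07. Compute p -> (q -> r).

0.87

q -> r = min(1, 1 − 0.62 + 0.07) = min(1, 0.45) = 0.45
p -> (q -> r) = min(1, 1 − 0.58 + 0.45) = min(1, 0.87) = 0.87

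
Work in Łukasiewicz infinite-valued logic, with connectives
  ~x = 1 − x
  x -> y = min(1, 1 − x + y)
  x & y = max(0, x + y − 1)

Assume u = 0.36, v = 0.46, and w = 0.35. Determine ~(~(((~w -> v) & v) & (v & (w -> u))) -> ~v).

0.46

~w = 1 − 0.35 = 0.65
~w -> v = min(1, 1 − 0.65 + 0.46) = min(1, 0.81) = 0.81
(~w -> v) & v = max(0, 0.81 + 0.46 − 1) = max(0, 0.27) = 0.27
w -> u = min(1, 1 − 0.35 + 0.36) = min(1, 1.01) = 1.00
v & (w -> u) = max(0, 0.46 + 1.00 − 1) = max(0, 0.46) = 0.46
((~w -> v) & v) & (v & (w -> u)) = max(0, 0.27 + 0.46 − 1) = max(0, -0.27) = 0.00
~(((~w -> v) & v) & (v & (w -> u))) = 1 − 0.00 = 1.00
~v = 1 − 0.46 = 0.54
~(((~w -> v) & v) & (v & (w -> u))) -> ~v = min(1, 1 − 1.00 + 0.54) = min(1, 0.54) = 0.54
~(~(((~w -> v) & v) & (v & (w -> u))) -> ~v) = 1 − 0.54 = 0.46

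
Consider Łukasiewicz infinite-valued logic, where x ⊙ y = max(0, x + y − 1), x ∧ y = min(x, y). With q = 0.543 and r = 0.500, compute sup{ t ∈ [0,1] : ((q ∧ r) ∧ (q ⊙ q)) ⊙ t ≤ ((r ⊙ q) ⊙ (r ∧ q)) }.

q ∧ r = min(0.543, 0.500) = 0.500
q ⊙ q = max(0, 0.543 + 0.543 − 1) = max(0, 0.086) = 0.086
(q ∧ r) ∧ (q ⊙ q) = min(0.500, 0.086) = 0.086
So the left factor is (q ∧ r) ∧ (q ⊙ q) = 0.086.
r ⊙ q = max(0, 0.500 + 0.543 − 1) = max(0, 0.043) = 0.043
r ∧ q = min(0.500, 0.543) = 0.500
(r ⊙ q) ⊙ (r ∧ q) = max(0, 0.043 + 0.500 − 1) = max(0, -0.457) = 0.000
So the right-hand bound is (r ⊙ q) ⊙ (r ∧ q) = 0.000.
The residuum of the Łukasiewicz t-norm gives the supremum: min(1, 1 − 0.086 + 0.000).
1 − 0.086 + 0.000 = 0.914, so t = min(1, 0.914) = 0.914.
Check: 0.086 ⊙ 0.914 = max(0, 0.000) = 0.000 ≤ 0.000.

0.914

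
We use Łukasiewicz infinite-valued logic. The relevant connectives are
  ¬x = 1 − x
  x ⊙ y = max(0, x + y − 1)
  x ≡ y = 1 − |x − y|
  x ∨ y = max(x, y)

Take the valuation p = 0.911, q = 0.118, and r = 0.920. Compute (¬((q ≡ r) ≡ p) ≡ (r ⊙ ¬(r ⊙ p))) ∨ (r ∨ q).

q ≡ r = 1 − |0.118 − 0.920| = 1 − 0.802 = 0.198
(q ≡ r) ≡ p = 1 − |0.198 − 0.911| = 1 − 0.713 = 0.287
¬((q ≡ r) ≡ p) = 1 − 0.287 = 0.713
r ⊙ p = max(0, 0.920 + 0.911 − 1) = max(0, 0.831) = 0.831
¬(r ⊙ p) = 1 − 0.831 = 0.169
r ⊙ ¬(r ⊙ p) = max(0, 0.920 + 0.169 − 1) = max(0, 0.089) = 0.089
¬((q ≡ r) ≡ p) ≡ (r ⊙ ¬(r ⊙ p)) = 1 − |0.713 − 0.089| = 1 − 0.624 = 0.376
r ∨ q = max(0.920, 0.118) = 0.920
(¬((q ≡ r) ≡ p) ≡ (r ⊙ ¬(r ⊙ p))) ∨ (r ∨ q) = max(0.376, 0.920) = 0.920

0.920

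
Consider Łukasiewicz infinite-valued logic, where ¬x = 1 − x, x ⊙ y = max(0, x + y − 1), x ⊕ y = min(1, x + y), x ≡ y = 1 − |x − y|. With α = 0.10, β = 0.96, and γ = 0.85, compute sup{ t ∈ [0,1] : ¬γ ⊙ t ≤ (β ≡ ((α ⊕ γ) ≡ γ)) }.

¬γ = 1 − 0.85 = 0.15
So the left factor is ¬γ = 0.15.
α ⊕ γ = min(1, 0.10 + 0.85) = min(1, 0.95) = 0.95
(α ⊕ γ) ≡ γ = 1 − |0.95 − 0.85| = 1 − 0.10 = 0.90
β ≡ ((α ⊕ γ) ≡ γ) = 1 − |0.96 − 0.90| = 1 − 0.06 = 0.94
So the right-hand bound is β ≡ ((α ⊕ γ) ≡ γ) = 0.94.
The residuum of the Łukasiewicz t-norm gives the supremum: min(1, 1 − 0.15 + 0.94).
1 − 0.15 + 0.94 = 1.79, so t = min(1, 1.79) = 1.00.
Check: 0.15 ⊙ 1.00 = max(0, 0.15) = 0.15 ≤ 0.94.

1.00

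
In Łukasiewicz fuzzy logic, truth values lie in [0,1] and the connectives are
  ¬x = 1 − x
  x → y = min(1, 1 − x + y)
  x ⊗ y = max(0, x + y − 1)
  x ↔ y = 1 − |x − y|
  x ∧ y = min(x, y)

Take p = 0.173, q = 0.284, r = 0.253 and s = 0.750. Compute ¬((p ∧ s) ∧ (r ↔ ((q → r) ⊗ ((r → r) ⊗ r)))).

p ∧ s = min(0.173, 0.750) = 0.173
q → r = min(1, 1 − 0.284 + 0.253) = min(1, 0.969) = 0.969
r → r = min(1, 1 − 0.253 + 0.253) = min(1, 1.000) = 1.000
(r → r) ⊗ r = max(0, 1.000 + 0.253 − 1) = max(0, 0.253) = 0.253
(q → r) ⊗ ((r → r) ⊗ r) = max(0, 0.969 + 0.253 − 1) = max(0, 0.222) = 0.222
r ↔ ((q → r) ⊗ ((r → r) ⊗ r)) = 1 − |0.253 − 0.222| = 1 − 0.031 = 0.969
(p ∧ s) ∧ (r ↔ ((q → r) ⊗ ((r → r) ⊗ r))) = min(0.173, 0.969) = 0.173
¬((p ∧ s) ∧ (r ↔ ((q → r) ⊗ ((r → r) ⊗ r)))) = 1 − 0.173 = 0.827

0.827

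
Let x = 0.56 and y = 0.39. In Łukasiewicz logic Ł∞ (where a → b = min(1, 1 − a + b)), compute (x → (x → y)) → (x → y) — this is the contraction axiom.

0.83

x → y = min(1, 1 − 0.56 + 0.39) = min(1, 0.83) = 0.83
x → (x → y) = min(1, 1 − 0.56 + 0.83) = min(1, 1.27) = 1.00
(x → (x → y)) → (x → y) = min(1, 1 − 1.00 + 0.83) = min(1, 0.83) = 0.83
(The value 0.83 < 1 shows this instance is not satisfied; fails in Ł∞ (the t-norm is not idempotent).)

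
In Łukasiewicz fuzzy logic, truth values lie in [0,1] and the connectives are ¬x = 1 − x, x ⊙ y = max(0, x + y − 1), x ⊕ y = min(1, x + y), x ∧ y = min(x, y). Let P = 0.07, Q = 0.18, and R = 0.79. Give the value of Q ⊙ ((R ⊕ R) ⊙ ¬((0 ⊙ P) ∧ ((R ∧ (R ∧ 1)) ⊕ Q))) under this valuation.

R ⊕ R = min(1, 0.79 + 0.79) = min(1, 1.58) = 1.00
0 ⊙ P = max(0, 0.00 + 0.07 − 1) = max(0, -0.93) = 0.00
R ∧ 1 = min(0.79, 1.00) = 0.79
R ∧ (R ∧ 1) = min(0.79, 0.79) = 0.79
(R ∧ (R ∧ 1)) ⊕ Q = min(1, 0.79 + 0.18) = min(1, 0.97) = 0.97
(0 ⊙ P) ∧ ((R ∧ (R ∧ 1)) ⊕ Q) = min(0.00, 0.97) = 0.00
¬((0 ⊙ P) ∧ ((R ∧ (R ∧ 1)) ⊕ Q)) = 1 − 0.00 = 1.00
(R ⊕ R) ⊙ ¬((0 ⊙ P) ∧ ((R ∧ (R ∧ 1)) ⊕ Q)) = max(0, 1.00 + 1.00 − 1) = max(0, 1.00) = 1.00
Q ⊙ ((R ⊕ R) ⊙ ¬((0 ⊙ P) ∧ ((R ∧ (R ∧ 1)) ⊕ Q))) = max(0, 0.18 + 1.00 − 1) = max(0, 0.18) = 0.18

0.18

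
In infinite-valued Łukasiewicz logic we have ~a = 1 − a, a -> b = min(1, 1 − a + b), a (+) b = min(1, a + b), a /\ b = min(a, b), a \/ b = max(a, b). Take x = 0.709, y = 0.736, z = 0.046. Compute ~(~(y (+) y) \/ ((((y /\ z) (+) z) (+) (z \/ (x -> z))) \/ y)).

y (+) y = min(1, 0.736 + 0.736) = min(1, 1.472) = 1.000
~(y (+) y) = 1 − 1.000 = 0.000
y /\ z = min(0.736, 0.046) = 0.046
(y /\ z) (+) z = min(1, 0.046 + 0.046) = min(1, 0.092) = 0.092
x -> z = min(1, 1 − 0.709 + 0.046) = min(1, 0.337) = 0.337
z \/ (x -> z) = max(0.046, 0.337) = 0.337
((y /\ z) (+) z) (+) (z \/ (x -> z)) = min(1, 0.092 + 0.337) = min(1, 0.429) = 0.429
(((y /\ z) (+) z) (+) (z \/ (x -> z))) \/ y = max(0.429, 0.736) = 0.736
~(y (+) y) \/ ((((y /\ z) (+) z) (+) (z \/ (x -> z))) \/ y) = max(0.000, 0.736) = 0.736
~(~(y (+) y) \/ ((((y /\ z) (+) z) (+) (z \/ (x -> z))) \/ y)) = 1 − 0.736 = 0.264

0.264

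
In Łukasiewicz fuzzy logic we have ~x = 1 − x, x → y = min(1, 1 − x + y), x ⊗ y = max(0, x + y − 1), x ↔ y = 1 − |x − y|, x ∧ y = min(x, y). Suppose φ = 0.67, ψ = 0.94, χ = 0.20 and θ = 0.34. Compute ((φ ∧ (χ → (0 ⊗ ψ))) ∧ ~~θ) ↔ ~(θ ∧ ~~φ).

0 ⊗ ψ = max(0, 0.00 + 0.94 − 1) = max(0, -0.06) = 0.00
χ → (0 ⊗ ψ) = min(1, 1 − 0.20 + 0.00) = min(1, 0.80) = 0.80
φ ∧ (χ → (0 ⊗ ψ)) = min(0.67, 0.80) = 0.67
~θ = 1 − 0.34 = 0.66
~~θ = 1 − 0.66 = 0.34
(φ ∧ (χ → (0 ⊗ ψ))) ∧ ~~θ = min(0.67, 0.34) = 0.34
~φ = 1 − 0.67 = 0.33
~~φ = 1 − 0.33 = 0.67
θ ∧ ~~φ = min(0.34, 0.67) = 0.34
~(θ ∧ ~~φ) = 1 − 0.34 = 0.66
((φ ∧ (χ → (0 ⊗ ψ))) ∧ ~~θ) ↔ ~(θ ∧ ~~φ) = 1 − |0.34 − 0.66| = 1 − 0.32 = 0.68

0.68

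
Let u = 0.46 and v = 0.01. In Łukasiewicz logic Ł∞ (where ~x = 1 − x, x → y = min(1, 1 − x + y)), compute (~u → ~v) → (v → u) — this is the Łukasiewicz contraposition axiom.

1.00

~u = 1 − 0.46 = 0.54
~v = 1 − 0.01 = 0.99
~u → ~v = min(1, 1 − 0.54 + 0.99) = min(1, 1.45) = 1.00
v → u = min(1, 1 − 0.01 + 0.46) = min(1, 1.45) = 1.00
(~u → ~v) → (v → u) = min(1, 1 − 1.00 + 1.00) = min(1, 1.00) = 1.00
(As expected: an axiom of Ł∞, always 1.)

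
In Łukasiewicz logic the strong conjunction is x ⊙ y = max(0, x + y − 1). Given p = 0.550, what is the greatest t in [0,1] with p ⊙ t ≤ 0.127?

0.577

The residuum of the Łukasiewicz t-norm gives the supremum: min(1, 1 − 0.550 + 0.127).
1 − 0.550 + 0.127 = 0.577, so t = min(1, 0.577) = 0.577.
Check: 0.550 ⊙ 0.577 = max(0, 0.127) = 0.127 ≤ 0.127.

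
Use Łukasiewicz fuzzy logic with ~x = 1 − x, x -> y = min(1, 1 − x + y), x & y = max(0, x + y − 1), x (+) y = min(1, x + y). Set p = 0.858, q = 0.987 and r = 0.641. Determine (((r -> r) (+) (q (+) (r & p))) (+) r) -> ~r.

0.359

r -> r = min(1, 1 − 0.641 + 0.641) = min(1, 1.000) = 1.000
r & p = max(0, 0.641 + 0.858 − 1) = max(0, 0.499) = 0.499
q (+) (r & p) = min(1, 0.987 + 0.499) = min(1, 1.486) = 1.000
(r -> r) (+) (q (+) (r & p)) = min(1, 1.000 + 1.000) = min(1, 2.000) = 1.000
((r -> r) (+) (q (+) (r & p))) (+) r = min(1, 1.000 + 0.641) = min(1, 1.641) = 1.000
~r = 1 − 0.641 = 0.359
(((r -> r) (+) (q (+) (r & p))) (+) r) -> ~r = min(1, 1 − 1.000 + 0.359) = min(1, 0.359) = 0.359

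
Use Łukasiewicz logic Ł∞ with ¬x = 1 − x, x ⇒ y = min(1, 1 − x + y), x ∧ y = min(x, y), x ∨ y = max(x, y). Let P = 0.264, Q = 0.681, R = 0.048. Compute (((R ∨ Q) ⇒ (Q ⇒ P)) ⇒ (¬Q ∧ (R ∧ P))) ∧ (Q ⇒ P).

R ∨ Q = max(0.048, 0.681) = 0.681
Q ⇒ P = min(1, 1 − 0.681 + 0.264) = min(1, 0.583) = 0.583
(R ∨ Q) ⇒ (Q ⇒ P) = min(1, 1 − 0.681 + 0.583) = min(1, 0.902) = 0.902
¬Q = 1 − 0.681 = 0.319
R ∧ P = min(0.048, 0.264) = 0.048
¬Q ∧ (R ∧ P) = min(0.319, 0.048) = 0.048
((R ∨ Q) ⇒ (Q ⇒ P)) ⇒ (¬Q ∧ (R ∧ P)) = min(1, 1 − 0.902 + 0.048) = min(1, 0.146) = 0.146
(((R ∨ Q) ⇒ (Q ⇒ P)) ⇒ (¬Q ∧ (R ∧ P))) ∧ (Q ⇒ P) = min(0.146, 0.583) = 0.146

0.146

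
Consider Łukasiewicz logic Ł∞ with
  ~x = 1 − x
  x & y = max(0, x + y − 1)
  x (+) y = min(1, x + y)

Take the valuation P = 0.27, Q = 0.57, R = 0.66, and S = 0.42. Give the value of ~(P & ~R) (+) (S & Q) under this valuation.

1.00

~R = 1 − 0.66 = 0.34
P & ~R = max(0, 0.27 + 0.34 − 1) = max(0, -0.39) = 0.00
~(P & ~R) = 1 − 0.00 = 1.00
S & Q = max(0, 0.42 + 0.57 − 1) = max(0, -0.01) = 0.00
~(P & ~R) (+) (S & Q) = min(1, 1.00 + 0.00) = min(1, 1.00) = 1.00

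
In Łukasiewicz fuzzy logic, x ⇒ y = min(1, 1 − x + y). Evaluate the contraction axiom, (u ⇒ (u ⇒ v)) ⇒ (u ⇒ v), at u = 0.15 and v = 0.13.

0.98

u ⇒ v = min(1, 1 − 0.15 + 0.13) = min(1, 0.98) = 0.98
u ⇒ (u ⇒ v) = min(1, 1 − 0.15 + 0.98) = min(1, 1.83) = 1.00
(u ⇒ (u ⇒ v)) ⇒ (u ⇒ v) = min(1, 1 − 1.00 + 0.98) = min(1, 0.98) = 0.98
(The value 0.98 < 1 shows this instance is not satisfied; fails in Ł∞ (the t-norm is not idempotent).)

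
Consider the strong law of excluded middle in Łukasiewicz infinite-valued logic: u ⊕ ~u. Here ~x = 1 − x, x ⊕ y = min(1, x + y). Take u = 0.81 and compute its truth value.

1.00

~u = 1 − 0.81 = 0.19
u ⊕ ~u = min(1, 0.81 + 0.19) = min(1, 1.00) = 1.00
(As expected: always 1 in Ł∞ since a ⊕ (1−a) = 1.)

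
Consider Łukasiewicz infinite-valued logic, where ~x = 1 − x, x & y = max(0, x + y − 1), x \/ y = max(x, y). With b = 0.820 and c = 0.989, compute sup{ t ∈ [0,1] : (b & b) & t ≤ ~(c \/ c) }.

0.371

b & b = max(0, 0.820 + 0.820 − 1) = max(0, 0.640) = 0.640
So the left factor is b & b = 0.640.
c \/ c = max(0.989, 0.989) = 0.989
~(c \/ c) = 1 − 0.989 = 0.011
So the right-hand bound is ~(c \/ c) = 0.011.
The residuum of the Łukasiewicz t-norm gives the supremum: min(1, 1 − 0.640 + 0.011).
1 − 0.640 + 0.011 = 0.371, so t = min(1, 0.371) = 0.371.
Check: 0.640 & 0.371 = max(0, 0.011) = 0.011 ≤ 0.011.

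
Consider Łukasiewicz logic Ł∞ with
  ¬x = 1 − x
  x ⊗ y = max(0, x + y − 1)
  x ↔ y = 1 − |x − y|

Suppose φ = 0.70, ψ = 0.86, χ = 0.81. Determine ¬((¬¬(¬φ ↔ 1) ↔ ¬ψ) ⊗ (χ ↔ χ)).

¬φ = 1 − 0.70 = 0.30
¬φ ↔ 1 = 1 − |0.30 − 1.00| = 1 − 0.70 = 0.30
¬(¬φ ↔ 1) = 1 − 0.30 = 0.70
¬¬(¬φ ↔ 1) = 1 − 0.70 = 0.30
¬ψ = 1 − 0.86 = 0.14
¬¬(¬φ ↔ 1) ↔ ¬ψ = 1 − |0.30 − 0.14| = 1 − 0.16 = 0.84
χ ↔ χ = 1 − |0.81 − 0.81| = 1 − 0.00 = 1.00
(¬¬(¬φ ↔ 1) ↔ ¬ψ) ⊗ (χ ↔ χ) = max(0, 0.84 + 1.00 − 1) = max(0, 0.84) = 0.84
¬((¬¬(¬φ ↔ 1) ↔ ¬ψ) ⊗ (χ ↔ χ)) = 1 − 0.84 = 0.16

0.16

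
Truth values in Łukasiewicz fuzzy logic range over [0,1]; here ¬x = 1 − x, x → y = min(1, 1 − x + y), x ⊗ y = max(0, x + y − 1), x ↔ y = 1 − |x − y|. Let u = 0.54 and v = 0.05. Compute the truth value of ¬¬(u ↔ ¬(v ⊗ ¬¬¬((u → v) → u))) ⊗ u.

u → v = min(1, 1 − 0.54 + 0.05) = min(1, 0.51) = 0.51
(u → v) → u = min(1, 1 − 0.51 + 0.54) = min(1, 1.03) = 1.00
¬((u → v) → u) = 1 − 1.00 = 0.00
¬¬((u → v) → u) = 1 − 0.00 = 1.00
¬¬¬((u → v) → u) = 1 − 1.00 = 0.00
v ⊗ ¬¬¬((u → v) → u) = max(0, 0.05 + 0.00 − 1) = max(0, -0.95) = 0.00
¬(v ⊗ ¬¬¬((u → v) → u)) = 1 − 0.00 = 1.00
u ↔ ¬(v ⊗ ¬¬¬((u → v) → u)) = 1 − |0.54 − 1.00| = 1 − 0.46 = 0.54
¬(u ↔ ¬(v ⊗ ¬¬¬((u → v) → u))) = 1 − 0.54 = 0.46
¬¬(u ↔ ¬(v ⊗ ¬¬¬((u → v) → u))) = 1 − 0.46 = 0.54
¬¬(u ↔ ¬(v ⊗ ¬¬¬((u → v) → u))) ⊗ u = max(0, 0.54 + 0.54 − 1) = max(0, 0.08) = 0.08

0.08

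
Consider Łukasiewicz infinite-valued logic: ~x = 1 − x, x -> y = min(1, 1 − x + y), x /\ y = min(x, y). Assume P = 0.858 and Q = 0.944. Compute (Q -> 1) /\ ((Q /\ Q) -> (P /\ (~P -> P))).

0.914

Q -> 1 = min(1, 1 − 0.944 + 1.000) = min(1, 1.056) = 1.000
Q /\ Q = min(0.944, 0.944) = 0.944
~P = 1 − 0.858 = 0.142
~P -> P = min(1, 1 − 0.142 + 0.858) = min(1, 1.716) = 1.000
P /\ (~P -> P) = min(0.858, 1.000) = 0.858
(Q /\ Q) -> (P /\ (~P -> P)) = min(1, 1 − 0.944 + 0.858) = min(1, 0.914) = 0.914
(Q -> 1) /\ ((Q /\ Q) -> (P /\ (~P -> P))) = min(1.000, 0.914) = 0.914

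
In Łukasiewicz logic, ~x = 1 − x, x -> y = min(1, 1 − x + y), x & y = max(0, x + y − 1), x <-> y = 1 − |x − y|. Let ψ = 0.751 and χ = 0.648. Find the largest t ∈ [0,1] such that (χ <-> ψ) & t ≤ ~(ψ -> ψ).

0.103

χ <-> ψ = 1 − |0.648 − 0.751| = 1 − 0.103 = 0.897
So the left factor is χ <-> ψ = 0.897.
ψ -> ψ = min(1, 1 − 0.751 + 0.751) = min(1, 1.000) = 1.000
~(ψ -> ψ) = 1 − 1.000 = 0.000
So the right-hand bound is ~(ψ -> ψ) = 0.000.
The residuum of the Łukasiewicz t-norm gives the supremum: min(1, 1 − 0.897 + 0.000).
1 − 0.897 + 0.000 = 0.103, so t = min(1, 0.103) = 0.103.
Check: 0.897 & 0.103 = max(0, 0.000) = 0.000 ≤ 0.000.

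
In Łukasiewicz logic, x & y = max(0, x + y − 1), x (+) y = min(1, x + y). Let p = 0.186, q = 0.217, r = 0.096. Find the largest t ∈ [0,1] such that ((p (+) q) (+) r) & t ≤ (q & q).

0.501

p (+) q = min(1, 0.186 + 0.217) = min(1, 0.403) = 0.403
(p (+) q) (+) r = min(1, 0.403 + 0.096) = min(1, 0.499) = 0.499
So the left factor is (p (+) q) (+) r = 0.499.
q & q = max(0, 0.217 + 0.217 − 1) = max(0, -0.566) = 0.000
So the right-hand bound is q & q = 0.000.
The residuum of the Łukasiewicz t-norm gives the supremum: min(1, 1 − 0.499 + 0.000).
1 − 0.499 + 0.000 = 0.501, so t = min(1, 0.501) = 0.501.
Check: 0.499 & 0.501 = max(0, 0.000) = 0.000 ≤ 0.000.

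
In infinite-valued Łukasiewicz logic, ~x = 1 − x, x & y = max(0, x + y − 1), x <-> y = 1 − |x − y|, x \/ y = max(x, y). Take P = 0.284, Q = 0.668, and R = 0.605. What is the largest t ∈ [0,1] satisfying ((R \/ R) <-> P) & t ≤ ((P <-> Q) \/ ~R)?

0.937

R \/ R = max(0.605, 0.605) = 0.605
(R \/ R) <-> P = 1 − |0.605 − 0.284| = 1 − 0.321 = 0.679
So the left factor is (R \/ R) <-> P = 0.679.
P <-> Q = 1 − |0.284 − 0.668| = 1 − 0.384 = 0.616
~R = 1 − 0.605 = 0.395
(P <-> Q) \/ ~R = max(0.616, 0.395) = 0.616
So the right-hand bound is (P <-> Q) \/ ~R = 0.616.
The residuum of the Łukasiewicz t-norm gives the supremum: min(1, 1 − 0.679 + 0.616).
1 − 0.679 + 0.616 = 0.937, so t = min(1, 0.937) = 0.937.
Check: 0.679 & 0.937 = max(0, 0.616) = 0.616 ≤ 0.616.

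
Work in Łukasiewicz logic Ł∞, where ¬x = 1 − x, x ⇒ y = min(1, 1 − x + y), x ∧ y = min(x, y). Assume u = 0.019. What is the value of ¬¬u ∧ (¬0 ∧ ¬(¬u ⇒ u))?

¬u = 1 − 0.019 = 0.981
¬¬u = 1 − 0.981 = 0.019
¬0 = 1 − 0.000 = 1.000
¬u ⇒ u = min(1, 1 − 0.981 + 0.019) = min(1, 0.038) = 0.038
¬(¬u ⇒ u) = 1 − 0.038 = 0.962
¬0 ∧ ¬(¬u ⇒ u) = min(1.000, 0.962) = 0.962
¬¬u ∧ (¬0 ∧ ¬(¬u ⇒ u)) = min(0.019, 0.962) = 0.019

0.019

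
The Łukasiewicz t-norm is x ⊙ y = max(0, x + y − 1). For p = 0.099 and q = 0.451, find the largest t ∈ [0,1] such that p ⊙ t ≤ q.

1.000

The residuum of the Łukasiewicz t-norm gives the supremum: min(1, 1 − 0.099 + 0.451).
1 − 0.099 + 0.451 = 1.352, so t = min(1, 1.352) = 1.000.
Check: 0.099 ⊙ 1.000 = max(0, 0.099) = 0.099 ≤ 0.451.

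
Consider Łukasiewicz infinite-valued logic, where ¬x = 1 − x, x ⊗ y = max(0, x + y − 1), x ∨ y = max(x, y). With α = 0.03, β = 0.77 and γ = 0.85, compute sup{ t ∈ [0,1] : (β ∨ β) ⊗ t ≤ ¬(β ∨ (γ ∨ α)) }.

β ∨ β = max(0.77, 0.77) = 0.77
So the left factor is β ∨ β = 0.77.
γ ∨ α = max(0.85, 0.03) = 0.85
β ∨ (γ ∨ α) = max(0.77, 0.85) = 0.85
¬(β ∨ (γ ∨ α)) = 1 − 0.85 = 0.15
So the right-hand bound is ¬(β ∨ (γ ∨ α)) = 0.15.
The residuum of the Łukasiewicz t-norm gives the supremum: min(1, 1 − 0.77 + 0.15).
1 − 0.77 + 0.15 = 0.38, so t = min(1, 0.38) = 0.38.
Check: 0.77 ⊗ 0.38 = max(0, 0.15) = 0.15 ≤ 0.15.

0.38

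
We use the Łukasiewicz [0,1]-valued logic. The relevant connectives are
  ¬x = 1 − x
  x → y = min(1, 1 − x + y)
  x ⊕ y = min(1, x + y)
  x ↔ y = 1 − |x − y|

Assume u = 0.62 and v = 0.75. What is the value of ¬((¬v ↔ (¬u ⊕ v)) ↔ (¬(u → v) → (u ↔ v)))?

¬v = 1 − 0.75 = 0.25
¬u = 1 − 0.62 = 0.38
¬u ⊕ v = min(1, 0.38 + 0.75) = min(1, 1.13) = 1.00
¬v ↔ (¬u ⊕ v) = 1 − |0.25 − 1.00| = 1 − 0.75 = 0.25
u → v = min(1, 1 − 0.62 + 0.75) = min(1, 1.13) = 1.00
¬(u → v) = 1 − 1.00 = 0.00
u ↔ v = 1 − |0.62 − 0.75| = 1 − 0.13 = 0.87
¬(u → v) → (u ↔ v) = min(1, 1 − 0.00 + 0.87) = min(1, 1.87) = 1.00
(¬v ↔ (¬u ⊕ v)) ↔ (¬(u → v) → (u ↔ v)) = 1 − |0.25 − 1.00| = 1 − 0.75 = 0.25
¬((¬v ↔ (¬u ⊕ v)) ↔ (¬(u → v) → (u ↔ v))) = 1 − 0.25 = 0.75

0.75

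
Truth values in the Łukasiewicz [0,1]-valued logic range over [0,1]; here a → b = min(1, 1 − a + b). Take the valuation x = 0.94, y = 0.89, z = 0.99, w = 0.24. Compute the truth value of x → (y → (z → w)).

0.42

z → w = min(1, 1 − 0.99 + 0.24) = min(1, 0.25) = 0.25
y → (z → w) = min(1, 1 − 0.89 + 0.25) = min(1, 0.36) = 0.36
x → (y → (z → w)) = min(1, 1 − 0.94 + 0.36) = min(1, 0.42) = 0.42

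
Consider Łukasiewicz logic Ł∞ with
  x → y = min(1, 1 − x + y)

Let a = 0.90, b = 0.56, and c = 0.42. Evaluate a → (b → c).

b → c = min(1, 1 − 0.56 + 0.42) = min(1, 0.86) = 0.86
a → (b → c) = min(1, 1 − 0.90 + 0.86) = min(1, 0.96) = 0.96

0.96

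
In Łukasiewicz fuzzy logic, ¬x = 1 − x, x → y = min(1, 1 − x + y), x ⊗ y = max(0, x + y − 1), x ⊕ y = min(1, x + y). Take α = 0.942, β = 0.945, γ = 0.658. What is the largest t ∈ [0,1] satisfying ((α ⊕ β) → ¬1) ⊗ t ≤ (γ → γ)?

α ⊕ β = min(1, 0.942 + 0.945) = min(1, 1.887) = 1.000
¬1 = 1 − 1.000 = 0.000
(α ⊕ β) → ¬1 = min(1, 1 − 1.000 + 0.000) = min(1, 0.000) = 0.000
So the left factor is (α ⊕ β) → ¬1 = 0.000.
γ → γ = min(1, 1 − 0.658 + 0.658) = min(1, 1.000) = 1.000
So the right-hand bound is γ → γ = 1.000.
The residuum of the Łukasiewicz t-norm gives the supremum: min(1, 1 − 0.000 + 1.000).
1 − 0.000 + 1.000 = 2.000, so t = min(1, 2.000) = 1.000.
Check: 0.000 ⊗ 1.000 = max(0, 0.000) = 0.000 ≤ 1.000.

1.000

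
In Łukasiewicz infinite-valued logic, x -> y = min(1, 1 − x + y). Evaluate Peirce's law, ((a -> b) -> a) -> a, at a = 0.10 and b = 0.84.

a -> b = min(1, 1 − 0.10 + 0.84) = min(1, 1.74) = 1.00
(a -> b) -> a = min(1, 1 − 1.00 + 0.10) = min(1, 0.10) = 0.10
((a -> b) -> a) -> a = min(1, 1 − 0.10 + 0.10) = min(1, 1.00) = 1.00

1.00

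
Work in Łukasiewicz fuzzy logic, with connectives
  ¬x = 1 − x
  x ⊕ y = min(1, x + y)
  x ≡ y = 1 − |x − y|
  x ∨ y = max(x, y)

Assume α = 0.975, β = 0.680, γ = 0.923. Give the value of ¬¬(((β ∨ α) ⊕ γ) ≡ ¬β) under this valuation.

β ∨ α = max(0.680, 0.975) = 0.975
(β ∨ α) ⊕ γ = min(1, 0.975 + 0.923) = min(1, 1.898) = 1.000
¬β = 1 − 0.680 = 0.320
((β ∨ α) ⊕ γ) ≡ ¬β = 1 − |1.000 − 0.320| = 1 − 0.680 = 0.320
¬(((β ∨ α) ⊕ γ) ≡ ¬β) = 1 − 0.320 = 0.680
¬¬(((β ∨ α) ⊕ γ) ≡ ¬β) = 1 − 0.680 = 0.320

0.320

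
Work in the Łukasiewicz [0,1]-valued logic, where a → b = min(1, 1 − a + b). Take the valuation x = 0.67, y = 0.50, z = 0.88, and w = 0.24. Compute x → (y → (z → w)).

1.00

z → w = min(1, 1 − 0.88 + 0.24) = min(1, 0.36) = 0.36
y → (z → w) = min(1, 1 − 0.50 + 0.36) = min(1, 0.86) = 0.86
x → (y → (z → w)) = min(1, 1 − 0.67 + 0.86) = min(1, 1.19) = 1.00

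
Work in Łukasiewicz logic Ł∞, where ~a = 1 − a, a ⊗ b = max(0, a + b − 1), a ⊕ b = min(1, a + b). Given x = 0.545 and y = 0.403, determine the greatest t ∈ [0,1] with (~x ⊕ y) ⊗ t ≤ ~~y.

~x = 1 − 0.545 = 0.455
~x ⊕ y = min(1, 0.455 + 0.403) = min(1, 0.858) = 0.858
So the left factor is ~x ⊕ y = 0.858.
~y = 1 − 0.403 = 0.597
~~y = 1 − 0.597 = 0.403
So the right-hand bound is ~~y = 0.403.
The residuum of the Łukasiewicz t-norm gives the supremum: min(1, 1 − 0.858 + 0.403).
1 − 0.858 + 0.403 = 0.545, so t = min(1, 0.545) = 0.545.
Check: 0.858 ⊗ 0.545 = max(0, 0.403) = 0.403 ≤ 0.403.

0.545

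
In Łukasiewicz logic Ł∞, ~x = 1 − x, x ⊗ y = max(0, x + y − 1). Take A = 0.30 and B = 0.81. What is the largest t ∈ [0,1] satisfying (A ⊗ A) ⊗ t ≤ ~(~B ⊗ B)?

1.00

A ⊗ A = max(0, 0.30 + 0.30 − 1) = max(0, -0.40) = 0.00
So the left factor is A ⊗ A = 0.00.
~B = 1 − 0.81 = 0.19
~B ⊗ B = max(0, 0.19 + 0.81 − 1) = max(0, 0.00) = 0.00
~(~B ⊗ B) = 1 − 0.00 = 1.00
So the right-hand bound is ~(~B ⊗ B) = 1.00.
The residuum of the Łukasiewicz t-norm gives the supremum: min(1, 1 − 0.00 + 1.00).
1 − 0.00 + 1.00 = 2.00, so t = min(1, 2.00) = 1.00.
Check: 0.00 ⊗ 1.00 = max(0, 0.00) = 0.00 ≤ 1.00.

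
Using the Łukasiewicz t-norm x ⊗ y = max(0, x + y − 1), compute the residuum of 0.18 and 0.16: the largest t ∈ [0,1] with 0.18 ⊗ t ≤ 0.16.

The residuum of the Łukasiewicz t-norm gives the supremum: min(1, 1 − 0.18 + 0.16).
1 − 0.18 + 0.16 = 0.98, so t = min(1, 0.98) = 0.98.
Check: 0.18 ⊗ 0.98 = max(0, 0.16) = 0.16 ≤ 0.16.

0.98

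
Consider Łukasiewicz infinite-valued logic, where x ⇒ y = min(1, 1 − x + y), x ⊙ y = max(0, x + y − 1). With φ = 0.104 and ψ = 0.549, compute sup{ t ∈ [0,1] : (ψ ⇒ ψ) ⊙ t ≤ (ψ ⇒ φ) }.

0.555

ψ ⇒ ψ = min(1, 1 − 0.549 + 0.549) = min(1, 1.000) = 1.000
So the left factor is ψ ⇒ ψ = 1.000.
ψ ⇒ φ = min(1, 1 − 0.549 + 0.104) = min(1, 0.555) = 0.555
So the right-hand bound is ψ ⇒ φ = 0.555.
The residuum of the Łukasiewicz t-norm gives the supremum: min(1, 1 − 1.000 + 0.555).
1 − 1.000 + 0.555 = 0.555, so t = min(1, 0.555) = 0.555.
Check: 1.000 ⊙ 0.555 = max(0, 0.555) = 0.555 ≤ 0.555.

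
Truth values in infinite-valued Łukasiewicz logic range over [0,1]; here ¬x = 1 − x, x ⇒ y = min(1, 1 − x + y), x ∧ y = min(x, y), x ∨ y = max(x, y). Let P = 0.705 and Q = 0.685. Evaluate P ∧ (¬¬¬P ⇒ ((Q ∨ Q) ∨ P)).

0.705

¬P = 1 − 0.705 = 0.295
¬¬P = 1 − 0.295 = 0.705
¬¬¬P = 1 − 0.705 = 0.295
Q ∨ Q = max(0.685, 0.685) = 0.685
(Q ∨ Q) ∨ P = max(0.685, 0.705) = 0.705
¬¬¬P ⇒ ((Q ∨ Q) ∨ P) = min(1, 1 − 0.295 + 0.705) = min(1, 1.410) = 1.000
P ∧ (¬¬¬P ⇒ ((Q ∨ Q) ∨ P)) = min(0.705, 1.000) = 0.705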